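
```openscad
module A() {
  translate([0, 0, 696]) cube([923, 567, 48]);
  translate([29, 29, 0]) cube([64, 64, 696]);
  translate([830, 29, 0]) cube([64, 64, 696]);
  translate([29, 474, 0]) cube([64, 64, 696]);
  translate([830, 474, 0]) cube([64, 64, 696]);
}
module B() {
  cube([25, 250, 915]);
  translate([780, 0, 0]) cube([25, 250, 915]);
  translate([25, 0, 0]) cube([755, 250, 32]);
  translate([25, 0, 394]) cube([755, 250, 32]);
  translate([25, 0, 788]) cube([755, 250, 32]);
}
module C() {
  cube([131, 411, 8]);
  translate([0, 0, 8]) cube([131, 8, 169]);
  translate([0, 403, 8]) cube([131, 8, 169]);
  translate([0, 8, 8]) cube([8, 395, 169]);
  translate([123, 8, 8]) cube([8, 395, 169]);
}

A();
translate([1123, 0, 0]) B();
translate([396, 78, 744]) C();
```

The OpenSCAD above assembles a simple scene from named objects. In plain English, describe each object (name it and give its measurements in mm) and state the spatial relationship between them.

A is a rectangular dining table. The top is 923×567×48 mm with its upper surface at z = 744 mm. It stands on four 64×64 mm square legs, each inset 29 mm from the nearest pair of top edges, running from the floor to the underside of the top.

B is an open bookshelf. Two side panels, each 25 mm thick, 250 mm deep and 915 mm tall, stand 805 mm apart (outside-to-outside). Between them sit 3 shelves, each 32 mm thick and 250 mm deep, spanning the full gap between the sides. The bottom shelf rests on the floor (its underside at z = 0) and the clear gap between one shelf's top and the next shelf's underside is 362 mm.

C is an open-topped rectangular box: outside dimensions 131×411×177 mm, with a uniform wall and base thickness of 8 mm. The base is a full 131×411 slab on the floor; four walls sit on top of the base. The front and back walls (the −y and +y sides) span the full width; the two side walls fit between them.

The bookshelf is on the floor beside the table on its +x side. The open box is on top of the table, centred.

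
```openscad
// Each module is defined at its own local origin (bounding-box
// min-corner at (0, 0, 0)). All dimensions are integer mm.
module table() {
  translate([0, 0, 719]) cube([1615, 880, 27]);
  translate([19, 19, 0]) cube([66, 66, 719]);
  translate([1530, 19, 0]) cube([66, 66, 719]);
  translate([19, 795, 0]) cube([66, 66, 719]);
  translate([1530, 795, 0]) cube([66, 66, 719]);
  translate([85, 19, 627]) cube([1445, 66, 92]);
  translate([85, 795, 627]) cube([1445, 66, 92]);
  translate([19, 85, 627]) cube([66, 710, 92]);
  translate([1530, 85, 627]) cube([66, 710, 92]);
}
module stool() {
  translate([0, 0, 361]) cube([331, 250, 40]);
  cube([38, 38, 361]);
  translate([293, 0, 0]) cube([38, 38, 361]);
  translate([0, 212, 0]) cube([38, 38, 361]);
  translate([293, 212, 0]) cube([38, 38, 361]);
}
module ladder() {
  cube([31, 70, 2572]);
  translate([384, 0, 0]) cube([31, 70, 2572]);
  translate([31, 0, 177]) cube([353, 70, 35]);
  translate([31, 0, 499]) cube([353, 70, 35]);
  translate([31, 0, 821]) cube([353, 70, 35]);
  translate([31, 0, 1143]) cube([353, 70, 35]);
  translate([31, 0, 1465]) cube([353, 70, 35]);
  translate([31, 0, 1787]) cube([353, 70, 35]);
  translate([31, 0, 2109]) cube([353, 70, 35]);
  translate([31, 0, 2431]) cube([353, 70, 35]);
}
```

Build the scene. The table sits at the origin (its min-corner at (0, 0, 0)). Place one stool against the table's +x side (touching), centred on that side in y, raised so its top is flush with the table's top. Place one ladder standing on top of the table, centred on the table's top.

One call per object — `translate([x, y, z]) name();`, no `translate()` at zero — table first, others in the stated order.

table();
translate([1615, 315, 345]) stool();
translate([600, 405, 746]) ladder();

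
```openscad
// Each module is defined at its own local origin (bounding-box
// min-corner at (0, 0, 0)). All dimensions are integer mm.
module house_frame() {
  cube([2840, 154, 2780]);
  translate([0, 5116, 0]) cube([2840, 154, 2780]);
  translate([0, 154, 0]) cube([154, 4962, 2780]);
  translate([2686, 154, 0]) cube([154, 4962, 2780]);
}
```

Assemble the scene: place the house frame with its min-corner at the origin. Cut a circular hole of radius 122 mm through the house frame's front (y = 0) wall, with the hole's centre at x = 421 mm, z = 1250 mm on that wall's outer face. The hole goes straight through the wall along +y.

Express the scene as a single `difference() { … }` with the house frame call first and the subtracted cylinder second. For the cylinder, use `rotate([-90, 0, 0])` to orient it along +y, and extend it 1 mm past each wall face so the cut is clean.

difference() {
  house_frame();
  translate([421, -1, 1250]) rotate([-90, 0, 0]) cylinder(h = 156, r = 122);
}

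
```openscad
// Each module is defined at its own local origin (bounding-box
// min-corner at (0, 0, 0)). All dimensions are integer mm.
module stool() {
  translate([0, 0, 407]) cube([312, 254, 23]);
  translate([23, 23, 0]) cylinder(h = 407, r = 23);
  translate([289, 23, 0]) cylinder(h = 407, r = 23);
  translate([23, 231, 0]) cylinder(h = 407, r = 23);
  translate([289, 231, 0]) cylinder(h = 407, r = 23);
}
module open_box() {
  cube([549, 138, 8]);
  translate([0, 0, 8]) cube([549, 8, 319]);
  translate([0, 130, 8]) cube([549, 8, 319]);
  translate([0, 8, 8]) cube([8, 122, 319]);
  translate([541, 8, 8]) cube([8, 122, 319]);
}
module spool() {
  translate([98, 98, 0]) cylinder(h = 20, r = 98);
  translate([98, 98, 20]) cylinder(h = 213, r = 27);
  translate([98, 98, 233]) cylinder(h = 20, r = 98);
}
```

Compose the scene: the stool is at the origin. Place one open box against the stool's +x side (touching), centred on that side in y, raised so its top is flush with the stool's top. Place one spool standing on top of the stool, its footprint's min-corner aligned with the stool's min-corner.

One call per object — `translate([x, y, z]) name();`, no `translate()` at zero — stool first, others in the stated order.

stool();
translate([312, 58, 103]) open_box();
translate([0, 0, 430]) spool();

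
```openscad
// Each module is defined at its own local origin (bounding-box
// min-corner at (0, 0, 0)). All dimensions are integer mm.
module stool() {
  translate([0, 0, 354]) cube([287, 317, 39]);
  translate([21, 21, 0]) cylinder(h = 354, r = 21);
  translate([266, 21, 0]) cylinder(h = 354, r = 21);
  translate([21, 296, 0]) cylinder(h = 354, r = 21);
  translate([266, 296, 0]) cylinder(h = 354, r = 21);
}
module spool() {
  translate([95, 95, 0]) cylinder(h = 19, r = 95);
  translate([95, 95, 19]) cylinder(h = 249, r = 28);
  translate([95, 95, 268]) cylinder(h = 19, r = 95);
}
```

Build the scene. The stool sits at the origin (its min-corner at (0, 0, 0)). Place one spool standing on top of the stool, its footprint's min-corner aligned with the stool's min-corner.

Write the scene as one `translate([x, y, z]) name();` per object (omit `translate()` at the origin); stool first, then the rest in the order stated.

stool();
translate([0, 0, 393]) spool();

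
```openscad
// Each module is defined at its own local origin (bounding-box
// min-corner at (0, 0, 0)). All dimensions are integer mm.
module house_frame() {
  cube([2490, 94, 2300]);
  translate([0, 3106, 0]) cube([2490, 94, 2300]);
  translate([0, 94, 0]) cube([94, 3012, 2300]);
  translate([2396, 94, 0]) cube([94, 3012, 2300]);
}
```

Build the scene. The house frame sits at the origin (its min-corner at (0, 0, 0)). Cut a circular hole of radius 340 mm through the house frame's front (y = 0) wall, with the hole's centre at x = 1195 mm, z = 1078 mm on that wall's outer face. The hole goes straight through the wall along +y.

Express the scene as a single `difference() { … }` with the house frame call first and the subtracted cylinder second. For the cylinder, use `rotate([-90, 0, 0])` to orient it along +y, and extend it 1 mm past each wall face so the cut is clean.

difference() {
  house_frame();
  translate([1195, -1, 1078]) rotate([-90, 0, 0]) cylinder(h = 96, r = 340);
}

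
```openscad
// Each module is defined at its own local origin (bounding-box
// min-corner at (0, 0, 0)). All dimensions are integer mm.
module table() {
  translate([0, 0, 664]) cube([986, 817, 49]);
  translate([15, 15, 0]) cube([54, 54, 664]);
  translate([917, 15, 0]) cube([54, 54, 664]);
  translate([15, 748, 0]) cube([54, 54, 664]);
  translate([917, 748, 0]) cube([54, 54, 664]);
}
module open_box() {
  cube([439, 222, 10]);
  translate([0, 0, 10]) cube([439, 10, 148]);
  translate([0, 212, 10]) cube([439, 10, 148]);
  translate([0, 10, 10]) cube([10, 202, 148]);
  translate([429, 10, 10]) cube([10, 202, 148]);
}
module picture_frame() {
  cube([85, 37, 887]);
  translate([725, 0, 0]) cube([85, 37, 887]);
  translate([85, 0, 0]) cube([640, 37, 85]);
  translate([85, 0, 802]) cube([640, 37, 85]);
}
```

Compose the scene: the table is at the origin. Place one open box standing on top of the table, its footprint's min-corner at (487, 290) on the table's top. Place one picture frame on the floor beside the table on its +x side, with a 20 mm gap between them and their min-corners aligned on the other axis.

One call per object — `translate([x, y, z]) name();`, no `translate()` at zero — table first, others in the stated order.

table();
translate([487, 290, 713]) open_box();
translate([1006, 0, 0]) picture_frame();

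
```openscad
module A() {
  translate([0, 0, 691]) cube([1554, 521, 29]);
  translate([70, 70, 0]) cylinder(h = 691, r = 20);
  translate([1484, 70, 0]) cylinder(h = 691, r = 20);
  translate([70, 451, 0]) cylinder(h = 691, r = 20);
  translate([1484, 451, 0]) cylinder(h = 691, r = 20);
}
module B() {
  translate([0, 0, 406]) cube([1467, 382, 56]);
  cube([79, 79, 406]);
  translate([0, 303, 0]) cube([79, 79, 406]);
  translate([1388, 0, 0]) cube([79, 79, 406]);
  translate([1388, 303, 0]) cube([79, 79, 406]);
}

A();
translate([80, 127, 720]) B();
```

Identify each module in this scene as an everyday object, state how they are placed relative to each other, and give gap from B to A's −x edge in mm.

A is a table. B is a bench. The bench is on top of the table. The gap from the bench to the table's −x edge is 80 mm.

The bench's min-x is at 80; the table's min-x is 0; gap = 80 mm.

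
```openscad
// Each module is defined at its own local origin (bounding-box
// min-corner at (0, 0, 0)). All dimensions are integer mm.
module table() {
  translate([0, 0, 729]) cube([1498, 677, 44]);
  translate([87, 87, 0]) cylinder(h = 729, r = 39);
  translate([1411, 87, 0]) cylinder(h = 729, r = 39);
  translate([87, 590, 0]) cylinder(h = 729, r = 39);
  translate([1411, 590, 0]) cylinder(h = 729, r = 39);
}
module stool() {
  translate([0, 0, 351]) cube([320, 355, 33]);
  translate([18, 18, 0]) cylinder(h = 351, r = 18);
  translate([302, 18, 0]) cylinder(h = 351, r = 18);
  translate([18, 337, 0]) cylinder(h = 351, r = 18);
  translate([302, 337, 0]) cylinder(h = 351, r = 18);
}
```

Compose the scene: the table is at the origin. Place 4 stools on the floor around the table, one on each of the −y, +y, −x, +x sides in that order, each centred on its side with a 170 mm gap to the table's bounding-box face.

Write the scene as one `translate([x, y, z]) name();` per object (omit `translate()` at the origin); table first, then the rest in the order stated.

table();
translate([589, -525, 0]) stool();
translate([589, 847, 0]) stool();
translate([-490, 161, 0]) stool();
translate([1668, 161, 0]) stool();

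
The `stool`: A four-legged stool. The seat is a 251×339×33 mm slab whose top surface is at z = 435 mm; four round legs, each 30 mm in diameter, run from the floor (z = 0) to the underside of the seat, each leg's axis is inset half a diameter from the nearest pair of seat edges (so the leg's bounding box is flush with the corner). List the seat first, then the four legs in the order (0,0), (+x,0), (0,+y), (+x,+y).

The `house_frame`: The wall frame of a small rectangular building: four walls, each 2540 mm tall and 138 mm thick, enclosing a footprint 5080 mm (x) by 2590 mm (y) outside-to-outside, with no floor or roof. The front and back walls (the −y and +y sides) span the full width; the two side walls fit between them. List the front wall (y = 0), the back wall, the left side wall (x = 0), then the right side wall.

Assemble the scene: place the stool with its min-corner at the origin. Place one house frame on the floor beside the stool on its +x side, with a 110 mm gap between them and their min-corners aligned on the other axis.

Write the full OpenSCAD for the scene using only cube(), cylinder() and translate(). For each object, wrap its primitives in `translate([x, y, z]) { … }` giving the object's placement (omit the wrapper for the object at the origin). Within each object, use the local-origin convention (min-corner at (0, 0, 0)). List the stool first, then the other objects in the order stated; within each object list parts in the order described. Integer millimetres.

translate([0, 0, 402]) cube([251, 339, 33]);
translate([15, 15, 0]) cylinder(h = 402, r = 15);
translate([236, 15, 0]) cylinder(h = 402, r = 15);
translate([15, 324, 0]) cylinder(h = 402, r = 15);
translate([236, 324, 0]) cylinder(h = 402, r = 15);
translate([361, 0, 0]) {
  cube([5080, 138, 2540]);
  translate([0, 2452, 0]) cube([5080, 138, 2540]);
  translate([0, 138, 0]) cube([138, 2314, 2540]);
  translate([4942, 138, 0]) cube([138, 2314, 2540]);
}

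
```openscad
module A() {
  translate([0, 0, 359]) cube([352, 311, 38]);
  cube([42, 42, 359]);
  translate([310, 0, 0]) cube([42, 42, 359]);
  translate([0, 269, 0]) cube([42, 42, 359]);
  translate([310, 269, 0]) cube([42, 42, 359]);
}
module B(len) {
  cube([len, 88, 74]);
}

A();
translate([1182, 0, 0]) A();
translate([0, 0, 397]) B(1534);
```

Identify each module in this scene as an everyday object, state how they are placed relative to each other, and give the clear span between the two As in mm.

A is a stool. B is a beam. A beam spans the tops of two stools. The clear span between the two stools is 830 mm.

Second stool starts at x = 1182; first ends at x = 352; clear span = 1182 − 352 = 830 mm.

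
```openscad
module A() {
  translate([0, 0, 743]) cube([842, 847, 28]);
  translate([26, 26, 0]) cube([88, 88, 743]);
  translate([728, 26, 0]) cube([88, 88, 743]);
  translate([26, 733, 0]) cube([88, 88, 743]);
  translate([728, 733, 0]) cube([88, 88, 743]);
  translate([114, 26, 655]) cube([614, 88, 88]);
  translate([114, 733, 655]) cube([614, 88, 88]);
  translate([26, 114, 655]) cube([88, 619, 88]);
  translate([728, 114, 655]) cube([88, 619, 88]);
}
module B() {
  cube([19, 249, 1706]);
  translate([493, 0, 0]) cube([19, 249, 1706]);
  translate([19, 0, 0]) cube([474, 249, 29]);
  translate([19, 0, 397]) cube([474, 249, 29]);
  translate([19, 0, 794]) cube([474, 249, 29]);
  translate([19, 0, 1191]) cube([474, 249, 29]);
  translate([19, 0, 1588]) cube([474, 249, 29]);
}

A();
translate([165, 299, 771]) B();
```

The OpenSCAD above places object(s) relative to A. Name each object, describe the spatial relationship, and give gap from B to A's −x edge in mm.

A is a table. B is a bookshelf. The bookshelf is on top of the table, centred. The gap from the bookshelf to the table's −x edge is 165 mm.

The bookshelf's min-x is at 165; the table's min-x is 0; gap = 165 mm.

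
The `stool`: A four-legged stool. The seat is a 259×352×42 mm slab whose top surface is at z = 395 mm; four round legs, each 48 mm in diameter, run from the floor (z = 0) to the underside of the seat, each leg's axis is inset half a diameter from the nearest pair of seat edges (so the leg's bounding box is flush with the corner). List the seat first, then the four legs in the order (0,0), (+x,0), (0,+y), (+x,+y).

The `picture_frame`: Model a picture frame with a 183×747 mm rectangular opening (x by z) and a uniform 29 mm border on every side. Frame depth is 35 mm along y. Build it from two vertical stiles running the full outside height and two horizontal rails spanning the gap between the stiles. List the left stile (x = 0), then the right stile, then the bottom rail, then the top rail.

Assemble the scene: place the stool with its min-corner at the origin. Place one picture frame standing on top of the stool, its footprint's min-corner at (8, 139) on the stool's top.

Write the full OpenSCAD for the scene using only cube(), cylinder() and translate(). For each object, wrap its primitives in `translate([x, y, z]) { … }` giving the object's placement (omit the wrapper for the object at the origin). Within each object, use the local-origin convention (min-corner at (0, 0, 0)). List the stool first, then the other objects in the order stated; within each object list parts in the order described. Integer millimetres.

translate([0, 0, 353]) cube([259, 352, 42]);
translate([24, 24, 0]) cylinder(h = 353, r = 24);
translate([235, 24, 0]) cylinder(h = 353, r = 24);
translate([24, 328, 0]) cylinder(h = 353, r = 24);
translate([235, 328, 0]) cylinder(h = 353, r = 24);
translate([8, 139, 395]) {
  cube([29, 35, 805]);
  translate([212, 0, 0]) cube([29, 35, 805]);
  translate([29, 0, 0]) cube([183, 35, 29]);
  translate([29, 0, 776]) cube([183, 35, 29]);
}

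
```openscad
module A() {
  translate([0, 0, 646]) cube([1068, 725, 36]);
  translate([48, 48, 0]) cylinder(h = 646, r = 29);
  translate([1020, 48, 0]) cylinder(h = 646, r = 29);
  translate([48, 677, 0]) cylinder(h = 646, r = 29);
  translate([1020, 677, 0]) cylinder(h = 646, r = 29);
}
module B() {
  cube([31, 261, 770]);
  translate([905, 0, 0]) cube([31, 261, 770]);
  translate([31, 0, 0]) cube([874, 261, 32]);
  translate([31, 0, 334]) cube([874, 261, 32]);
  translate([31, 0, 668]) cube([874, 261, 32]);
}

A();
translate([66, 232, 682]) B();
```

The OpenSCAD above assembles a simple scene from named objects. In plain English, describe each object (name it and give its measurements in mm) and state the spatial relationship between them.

A is a table: top 1068 mm (x) × 725 mm (y), 36 mm thick, upper face at z = 682 mm, on four round legs of 58 mm diameter, each leg's bounding box inset 19 mm from the nearest pair of top edges, running from z = 0 to the bottom of the top.

B is a bookshelf 936 mm wide overall, 261 mm deep and 770 mm tall. The two sides are 31 mm thick vertical panels. 3 horizontal shelves of 32 mm thickness span between the inner faces of the sides; the lowest shelf sits on the floor and shelves are stacked with a clear vertical gap of 302 mm between each pair.

The bookshelf is on top of the table, centred.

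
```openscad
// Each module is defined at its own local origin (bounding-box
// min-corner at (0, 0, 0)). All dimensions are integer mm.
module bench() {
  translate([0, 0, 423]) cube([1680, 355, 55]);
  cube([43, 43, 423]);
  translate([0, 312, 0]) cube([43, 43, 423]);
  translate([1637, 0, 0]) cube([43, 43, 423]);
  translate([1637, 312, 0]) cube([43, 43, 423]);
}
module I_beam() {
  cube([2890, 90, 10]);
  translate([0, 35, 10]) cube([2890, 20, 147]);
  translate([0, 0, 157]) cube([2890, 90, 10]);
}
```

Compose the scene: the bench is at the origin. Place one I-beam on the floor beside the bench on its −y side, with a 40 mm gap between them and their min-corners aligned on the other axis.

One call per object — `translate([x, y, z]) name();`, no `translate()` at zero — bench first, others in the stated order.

bench();
translate([0, -130, 0]) I_beam();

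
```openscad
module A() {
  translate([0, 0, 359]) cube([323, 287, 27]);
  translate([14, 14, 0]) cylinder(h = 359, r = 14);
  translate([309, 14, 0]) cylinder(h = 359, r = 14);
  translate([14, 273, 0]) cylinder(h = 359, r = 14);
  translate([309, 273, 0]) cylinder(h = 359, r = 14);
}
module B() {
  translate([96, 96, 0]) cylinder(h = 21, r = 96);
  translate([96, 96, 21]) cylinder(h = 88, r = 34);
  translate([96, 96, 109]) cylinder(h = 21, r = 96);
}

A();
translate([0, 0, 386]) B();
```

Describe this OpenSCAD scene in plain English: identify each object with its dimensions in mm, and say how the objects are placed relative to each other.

A is a simple wooden stool: a rectangular seat 323 mm (x) by 287 mm (y), 27 mm thick, top face at z = 386 mm, on four round legs, each 28 mm in diameter. The legs rest on z = 0, each leg's axis is inset half a diameter from the nearest pair of seat edges (so the leg's bounding box is flush with the corner).

B is a spool: two coaxial disc flanges of radius 96 mm and thickness 21 mm, joined by a core cylinder of radius 34 mm and height 88 mm. The lower flange rests on z = 0 and the three cylinders share a vertical axis.

The spool is on top of the stool.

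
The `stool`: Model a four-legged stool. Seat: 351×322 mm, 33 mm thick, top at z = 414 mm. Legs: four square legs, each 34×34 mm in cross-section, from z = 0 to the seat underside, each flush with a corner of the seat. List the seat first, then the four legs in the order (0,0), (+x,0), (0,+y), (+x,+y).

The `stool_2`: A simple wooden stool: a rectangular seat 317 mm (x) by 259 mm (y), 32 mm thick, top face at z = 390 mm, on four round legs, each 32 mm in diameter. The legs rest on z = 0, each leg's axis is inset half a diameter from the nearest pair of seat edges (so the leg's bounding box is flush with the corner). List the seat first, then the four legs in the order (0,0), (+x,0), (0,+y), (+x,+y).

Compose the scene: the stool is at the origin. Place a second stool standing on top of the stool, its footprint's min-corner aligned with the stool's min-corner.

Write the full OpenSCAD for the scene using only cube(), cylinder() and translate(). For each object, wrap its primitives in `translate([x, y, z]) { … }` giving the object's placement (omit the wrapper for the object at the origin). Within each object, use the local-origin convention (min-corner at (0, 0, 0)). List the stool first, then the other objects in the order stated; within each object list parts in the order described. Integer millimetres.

translate([0, 0, 381]) cube([351, 322, 33]);
cube([34, 34, 381]);
translate([317, 0, 0]) cube([34, 34, 381]);
translate([0, 288, 0]) cube([34, 34, 381]);
translate([317, 288, 0]) cube([34, 34, 381]);
translate([0, 0, 414]) {
  translate([0, 0, 358]) cube([317, 259, 32]);
  translate([16, 16, 0]) cylinder(h = 358, r = 16);
  translate([301, 16, 0]) cylinder(h = 358, r = 16);
  translate([16, 243, 0]) cylinder(h = 358, r = 16);
  translate([301, 243, 0]) cylinder(h = 358, r = 16);
}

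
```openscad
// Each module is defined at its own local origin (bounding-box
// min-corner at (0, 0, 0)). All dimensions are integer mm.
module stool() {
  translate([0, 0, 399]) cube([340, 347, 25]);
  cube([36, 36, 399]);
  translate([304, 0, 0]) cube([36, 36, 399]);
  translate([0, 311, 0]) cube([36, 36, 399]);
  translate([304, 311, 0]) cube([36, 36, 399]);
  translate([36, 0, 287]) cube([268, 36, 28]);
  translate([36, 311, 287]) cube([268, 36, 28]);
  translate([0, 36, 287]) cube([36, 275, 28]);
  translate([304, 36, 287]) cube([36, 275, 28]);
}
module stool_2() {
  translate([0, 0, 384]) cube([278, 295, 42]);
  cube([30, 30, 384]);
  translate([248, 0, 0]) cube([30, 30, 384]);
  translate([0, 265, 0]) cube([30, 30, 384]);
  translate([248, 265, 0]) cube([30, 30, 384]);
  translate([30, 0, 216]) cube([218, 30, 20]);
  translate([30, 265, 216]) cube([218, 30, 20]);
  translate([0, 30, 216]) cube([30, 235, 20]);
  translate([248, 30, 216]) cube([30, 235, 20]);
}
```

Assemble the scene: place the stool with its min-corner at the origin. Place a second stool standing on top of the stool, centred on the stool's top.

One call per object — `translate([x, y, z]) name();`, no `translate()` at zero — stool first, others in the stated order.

stool();
translate([31, 26, 424]) stool_2();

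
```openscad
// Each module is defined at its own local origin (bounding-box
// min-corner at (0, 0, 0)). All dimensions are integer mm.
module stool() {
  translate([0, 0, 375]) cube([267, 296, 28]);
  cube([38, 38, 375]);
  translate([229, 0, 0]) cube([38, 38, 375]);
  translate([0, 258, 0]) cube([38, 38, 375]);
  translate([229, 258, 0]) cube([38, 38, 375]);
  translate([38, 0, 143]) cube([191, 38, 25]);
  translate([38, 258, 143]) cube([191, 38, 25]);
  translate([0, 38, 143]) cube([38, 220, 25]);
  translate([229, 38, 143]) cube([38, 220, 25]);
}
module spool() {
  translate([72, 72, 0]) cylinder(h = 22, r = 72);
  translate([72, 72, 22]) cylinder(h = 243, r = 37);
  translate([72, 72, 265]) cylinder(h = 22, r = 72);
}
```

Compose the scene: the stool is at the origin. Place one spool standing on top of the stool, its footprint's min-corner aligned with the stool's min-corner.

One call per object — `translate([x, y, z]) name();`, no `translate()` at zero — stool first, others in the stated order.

stool();
translate([0, 0, 403]) spool();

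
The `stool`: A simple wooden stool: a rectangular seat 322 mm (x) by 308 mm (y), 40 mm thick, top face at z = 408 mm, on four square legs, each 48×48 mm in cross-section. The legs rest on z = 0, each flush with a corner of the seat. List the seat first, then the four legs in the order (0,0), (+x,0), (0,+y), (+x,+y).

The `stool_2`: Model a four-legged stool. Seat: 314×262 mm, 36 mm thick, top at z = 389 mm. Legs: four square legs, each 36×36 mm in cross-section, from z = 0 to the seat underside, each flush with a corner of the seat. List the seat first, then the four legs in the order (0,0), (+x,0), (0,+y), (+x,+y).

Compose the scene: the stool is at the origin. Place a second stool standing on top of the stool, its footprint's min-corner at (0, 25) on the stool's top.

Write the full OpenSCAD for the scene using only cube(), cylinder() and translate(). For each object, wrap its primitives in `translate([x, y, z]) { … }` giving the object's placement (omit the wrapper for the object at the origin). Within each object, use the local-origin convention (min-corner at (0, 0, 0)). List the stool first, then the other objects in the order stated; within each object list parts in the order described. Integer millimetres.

translate([0, 0, 368]) cube([322, 308, 40]);
cube([48, 48, 368]);
translate([274, 0, 0]) cube([48, 48, 368]);
translate([0, 260, 0]) cube([48, 48, 368]);
translate([274, 260, 0]) cube([48, 48, 368]);
translate([0, 25, 408]) {
  translate([0, 0, 353]) cube([314, 262, 36]);
  cube([36, 36, 353]);
  translate([278, 0, 0]) cube([36, 36, 353]);
  translate([0, 226, 0]) cube([36, 36, 353]);
  translate([278, 226, 0]) cube([36, 36, 353]);
}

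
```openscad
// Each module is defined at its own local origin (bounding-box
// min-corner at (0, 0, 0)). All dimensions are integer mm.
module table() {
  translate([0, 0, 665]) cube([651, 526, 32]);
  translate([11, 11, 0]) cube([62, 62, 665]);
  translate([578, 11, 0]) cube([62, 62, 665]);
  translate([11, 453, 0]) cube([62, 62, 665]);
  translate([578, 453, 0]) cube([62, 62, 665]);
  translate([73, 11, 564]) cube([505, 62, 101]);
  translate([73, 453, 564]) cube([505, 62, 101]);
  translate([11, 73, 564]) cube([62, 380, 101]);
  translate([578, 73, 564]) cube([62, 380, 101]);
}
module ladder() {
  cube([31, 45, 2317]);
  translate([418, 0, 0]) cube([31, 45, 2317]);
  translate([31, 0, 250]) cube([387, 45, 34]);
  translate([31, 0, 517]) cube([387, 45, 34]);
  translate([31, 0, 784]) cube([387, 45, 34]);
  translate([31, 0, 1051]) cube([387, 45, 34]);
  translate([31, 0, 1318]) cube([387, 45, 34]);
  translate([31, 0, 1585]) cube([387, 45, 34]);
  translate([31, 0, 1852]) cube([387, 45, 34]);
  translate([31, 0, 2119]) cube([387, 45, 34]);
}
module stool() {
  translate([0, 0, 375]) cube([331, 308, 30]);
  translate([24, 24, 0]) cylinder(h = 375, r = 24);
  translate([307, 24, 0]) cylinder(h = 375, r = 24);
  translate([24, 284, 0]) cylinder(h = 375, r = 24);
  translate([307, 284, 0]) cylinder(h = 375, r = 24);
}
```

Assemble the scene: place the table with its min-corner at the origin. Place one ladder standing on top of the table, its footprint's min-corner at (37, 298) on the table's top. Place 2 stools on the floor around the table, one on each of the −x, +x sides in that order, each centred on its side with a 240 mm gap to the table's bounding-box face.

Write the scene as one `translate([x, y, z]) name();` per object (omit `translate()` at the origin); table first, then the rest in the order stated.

table();
translate([37, 298, 697]) ladder();
translate([-571, 109, 0]) stool();
translate([891, 109, 0]) stool();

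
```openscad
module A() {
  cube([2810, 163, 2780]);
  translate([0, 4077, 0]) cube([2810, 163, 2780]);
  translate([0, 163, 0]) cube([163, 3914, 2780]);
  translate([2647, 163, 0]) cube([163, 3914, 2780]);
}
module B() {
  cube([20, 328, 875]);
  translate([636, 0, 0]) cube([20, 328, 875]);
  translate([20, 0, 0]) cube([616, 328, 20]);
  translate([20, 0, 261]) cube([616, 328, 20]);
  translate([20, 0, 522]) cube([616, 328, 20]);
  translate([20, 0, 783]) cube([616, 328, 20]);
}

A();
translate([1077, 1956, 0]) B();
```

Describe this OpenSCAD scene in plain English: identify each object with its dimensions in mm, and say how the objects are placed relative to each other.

A is a box-shaped house frame (walls only): outside footprint 2810×4240 mm, wall height 2780 mm, wall thickness 163 mm. The two y-facing walls run the full x-width; the two x-facing walls fit between the inner faces of the y-facing walls.

B is a bookshelf 656 mm wide overall, 328 mm deep and 875 mm tall. The two sides are 20 mm thick vertical panels. 4 horizontal shelves of 20 mm thickness span between the inner faces of the sides; the lowest shelf sits on the floor and shelves are stacked with a clear vertical gap of 241 mm between each pair.

The bookshelf sits inside the house frame, centred.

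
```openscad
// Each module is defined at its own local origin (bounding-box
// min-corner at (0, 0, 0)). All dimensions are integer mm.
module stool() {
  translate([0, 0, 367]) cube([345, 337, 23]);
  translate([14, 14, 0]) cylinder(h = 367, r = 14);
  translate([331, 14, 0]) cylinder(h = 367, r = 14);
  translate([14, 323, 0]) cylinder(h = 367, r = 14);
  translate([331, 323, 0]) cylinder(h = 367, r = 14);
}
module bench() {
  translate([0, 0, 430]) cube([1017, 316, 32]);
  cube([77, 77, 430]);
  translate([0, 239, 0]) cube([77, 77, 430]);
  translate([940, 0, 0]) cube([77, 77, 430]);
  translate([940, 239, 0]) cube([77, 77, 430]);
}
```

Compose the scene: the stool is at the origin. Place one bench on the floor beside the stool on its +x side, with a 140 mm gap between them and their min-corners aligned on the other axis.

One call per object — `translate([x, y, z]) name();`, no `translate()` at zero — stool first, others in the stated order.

stool();
translate([485, 0, 0]) bench();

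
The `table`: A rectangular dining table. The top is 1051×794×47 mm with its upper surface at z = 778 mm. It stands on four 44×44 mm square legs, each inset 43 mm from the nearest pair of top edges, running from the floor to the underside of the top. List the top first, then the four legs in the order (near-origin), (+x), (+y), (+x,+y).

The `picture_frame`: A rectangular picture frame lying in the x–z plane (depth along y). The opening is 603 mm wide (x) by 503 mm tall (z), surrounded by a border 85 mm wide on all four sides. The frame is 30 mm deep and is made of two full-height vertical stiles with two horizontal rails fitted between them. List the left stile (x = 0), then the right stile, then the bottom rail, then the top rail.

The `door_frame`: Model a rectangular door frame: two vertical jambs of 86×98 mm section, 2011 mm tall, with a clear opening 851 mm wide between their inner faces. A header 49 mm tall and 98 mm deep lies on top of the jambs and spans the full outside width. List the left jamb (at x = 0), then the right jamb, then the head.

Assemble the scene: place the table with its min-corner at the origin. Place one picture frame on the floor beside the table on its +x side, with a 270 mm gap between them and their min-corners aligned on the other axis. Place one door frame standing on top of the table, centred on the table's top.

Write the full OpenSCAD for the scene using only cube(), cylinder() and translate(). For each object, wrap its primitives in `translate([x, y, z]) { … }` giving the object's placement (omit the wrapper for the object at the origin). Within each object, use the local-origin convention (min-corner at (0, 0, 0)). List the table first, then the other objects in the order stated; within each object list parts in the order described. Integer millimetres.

translate([0, 0, 731]) cube([1051, 794, 47]);
translate([43, 43, 0]) cube([44, 44, 731]);
translate([964, 43, 0]) cube([44, 44, 731]);
translate([43, 707, 0]) cube([44, 44, 731]);
translate([964, 707, 0]) cube([44, 44, 731]);
translate([1321, 0, 0]) {
  cube([85, 30, 673]);
  translate([688, 0, 0]) cube([85, 30, 673]);
  translate([85, 0, 0]) cube([603, 30, 85]);
  translate([85, 0, 588]) cube([603, 30, 85]);
}
translate([14, 348, 778]) {
  cube([86, 98, 2011]);
  translate([937, 0, 0]) cube([86, 98, 2011]);
  translate([0, 0, 2011]) cube([1023, 98, 49]);
}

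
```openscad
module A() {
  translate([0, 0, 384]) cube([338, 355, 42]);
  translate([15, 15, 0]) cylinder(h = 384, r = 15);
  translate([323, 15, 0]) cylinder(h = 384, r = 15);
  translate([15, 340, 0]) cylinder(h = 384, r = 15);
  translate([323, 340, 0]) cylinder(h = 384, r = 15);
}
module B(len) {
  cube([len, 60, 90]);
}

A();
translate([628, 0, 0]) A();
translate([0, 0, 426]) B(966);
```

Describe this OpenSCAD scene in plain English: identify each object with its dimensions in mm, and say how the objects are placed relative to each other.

A is a four-legged stool. The seat is 338×355 mm, 42 mm thick, top at z = 426 mm. It stands on four round legs, each 30 mm in diameter, from z = 0 to the seat underside, each leg's axis is inset half a diameter from the nearest pair of seat edges (so the leg's bounding box is flush with the corner).

B is a rectangular beam 966 mm long (x), 60 mm deep (y), 90 mm thick (z).

The beam spans the tops of two stools placed 290 mm apart, resting at z = 426 mm.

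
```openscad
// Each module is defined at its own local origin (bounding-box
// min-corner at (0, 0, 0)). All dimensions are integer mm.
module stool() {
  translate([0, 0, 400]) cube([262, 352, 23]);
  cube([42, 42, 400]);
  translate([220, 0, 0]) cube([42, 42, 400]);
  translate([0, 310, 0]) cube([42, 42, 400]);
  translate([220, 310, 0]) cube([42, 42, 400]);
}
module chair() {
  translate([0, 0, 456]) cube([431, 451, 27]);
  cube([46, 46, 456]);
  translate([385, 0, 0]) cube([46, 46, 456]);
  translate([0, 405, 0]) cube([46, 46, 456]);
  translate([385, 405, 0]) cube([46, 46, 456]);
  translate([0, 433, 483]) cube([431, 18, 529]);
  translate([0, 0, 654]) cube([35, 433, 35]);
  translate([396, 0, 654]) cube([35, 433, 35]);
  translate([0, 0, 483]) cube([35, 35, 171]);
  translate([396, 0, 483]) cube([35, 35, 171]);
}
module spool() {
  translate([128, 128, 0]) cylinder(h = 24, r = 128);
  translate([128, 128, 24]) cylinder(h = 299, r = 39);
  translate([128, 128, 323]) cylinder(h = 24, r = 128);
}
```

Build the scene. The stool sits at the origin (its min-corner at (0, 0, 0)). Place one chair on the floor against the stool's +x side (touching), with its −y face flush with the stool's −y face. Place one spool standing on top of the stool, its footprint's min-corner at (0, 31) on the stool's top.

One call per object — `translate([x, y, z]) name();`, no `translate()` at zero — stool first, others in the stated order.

stool();
translate([262, 0, 0]) chair();
translate([0, 31, 423]) spool();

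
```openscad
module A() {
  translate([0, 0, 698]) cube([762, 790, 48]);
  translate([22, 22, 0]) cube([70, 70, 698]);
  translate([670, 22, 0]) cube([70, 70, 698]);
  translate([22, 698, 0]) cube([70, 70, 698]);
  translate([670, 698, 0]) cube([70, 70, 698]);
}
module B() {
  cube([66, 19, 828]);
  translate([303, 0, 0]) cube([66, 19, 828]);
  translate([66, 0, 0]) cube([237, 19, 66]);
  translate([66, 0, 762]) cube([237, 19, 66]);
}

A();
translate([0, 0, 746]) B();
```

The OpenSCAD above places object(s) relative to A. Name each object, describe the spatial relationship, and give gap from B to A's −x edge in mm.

The picture frame's min-x is at 0; the table's min-x is 0; gap = 0 mm.

A is a table. B is a picture frame. The picture frame is on top of the table. The gap from the picture frame to the table's −x edge is 0 mm.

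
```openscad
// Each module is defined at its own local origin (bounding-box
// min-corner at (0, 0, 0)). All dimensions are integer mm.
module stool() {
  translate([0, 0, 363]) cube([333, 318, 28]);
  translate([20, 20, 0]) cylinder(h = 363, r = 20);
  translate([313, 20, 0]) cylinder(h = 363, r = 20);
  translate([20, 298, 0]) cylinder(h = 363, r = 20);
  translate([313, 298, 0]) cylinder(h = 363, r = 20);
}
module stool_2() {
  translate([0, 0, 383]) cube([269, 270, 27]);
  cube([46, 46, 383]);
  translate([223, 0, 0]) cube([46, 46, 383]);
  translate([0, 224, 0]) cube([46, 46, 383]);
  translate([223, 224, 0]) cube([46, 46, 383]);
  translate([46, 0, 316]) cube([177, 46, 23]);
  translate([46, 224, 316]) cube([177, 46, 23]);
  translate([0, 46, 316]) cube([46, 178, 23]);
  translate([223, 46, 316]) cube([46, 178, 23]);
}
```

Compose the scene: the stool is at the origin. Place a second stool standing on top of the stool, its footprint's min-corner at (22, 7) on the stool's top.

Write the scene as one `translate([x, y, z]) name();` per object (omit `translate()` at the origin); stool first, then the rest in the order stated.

stool();
translate([22, 7, 391]) stool_2();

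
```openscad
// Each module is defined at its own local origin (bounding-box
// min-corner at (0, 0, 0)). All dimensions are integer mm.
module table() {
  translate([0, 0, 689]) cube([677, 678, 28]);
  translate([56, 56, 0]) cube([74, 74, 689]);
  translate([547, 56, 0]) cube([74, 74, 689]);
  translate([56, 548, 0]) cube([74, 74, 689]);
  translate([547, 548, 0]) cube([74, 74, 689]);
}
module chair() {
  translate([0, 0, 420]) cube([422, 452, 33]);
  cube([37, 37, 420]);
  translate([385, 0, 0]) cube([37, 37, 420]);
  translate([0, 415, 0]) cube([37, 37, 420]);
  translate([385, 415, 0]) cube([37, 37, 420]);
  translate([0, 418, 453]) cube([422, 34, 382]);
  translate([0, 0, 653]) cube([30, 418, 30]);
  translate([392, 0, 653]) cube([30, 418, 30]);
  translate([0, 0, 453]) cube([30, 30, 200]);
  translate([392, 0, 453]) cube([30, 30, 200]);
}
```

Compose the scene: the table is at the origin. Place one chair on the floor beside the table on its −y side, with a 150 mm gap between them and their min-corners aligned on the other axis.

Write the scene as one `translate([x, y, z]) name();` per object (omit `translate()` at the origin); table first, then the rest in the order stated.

table();
translate([0, -602, 0]) chair();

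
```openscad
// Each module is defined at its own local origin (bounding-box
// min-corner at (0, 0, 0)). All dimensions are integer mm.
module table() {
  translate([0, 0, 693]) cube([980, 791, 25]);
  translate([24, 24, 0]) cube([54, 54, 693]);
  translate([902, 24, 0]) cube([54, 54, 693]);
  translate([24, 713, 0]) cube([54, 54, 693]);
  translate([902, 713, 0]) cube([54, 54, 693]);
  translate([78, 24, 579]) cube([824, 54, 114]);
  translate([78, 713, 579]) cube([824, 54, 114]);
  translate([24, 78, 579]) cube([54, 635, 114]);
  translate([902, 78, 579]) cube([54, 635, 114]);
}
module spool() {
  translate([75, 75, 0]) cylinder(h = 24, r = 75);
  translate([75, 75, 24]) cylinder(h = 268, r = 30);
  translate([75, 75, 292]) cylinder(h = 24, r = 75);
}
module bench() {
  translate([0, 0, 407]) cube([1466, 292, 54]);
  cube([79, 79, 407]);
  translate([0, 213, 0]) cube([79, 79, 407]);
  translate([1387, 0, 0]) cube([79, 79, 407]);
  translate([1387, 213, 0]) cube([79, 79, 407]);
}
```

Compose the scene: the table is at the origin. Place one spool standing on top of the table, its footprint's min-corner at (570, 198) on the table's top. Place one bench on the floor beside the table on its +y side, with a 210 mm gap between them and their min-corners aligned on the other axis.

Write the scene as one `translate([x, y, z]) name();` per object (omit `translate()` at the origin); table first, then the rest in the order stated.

table();
translate([570, 198, 718]) spool();
translate([0, 1001, 0]) bench();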